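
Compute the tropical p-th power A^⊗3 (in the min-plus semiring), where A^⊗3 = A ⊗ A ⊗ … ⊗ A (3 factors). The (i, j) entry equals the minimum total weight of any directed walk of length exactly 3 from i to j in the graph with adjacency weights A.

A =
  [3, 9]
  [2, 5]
A^⊗3 =
  [9, 15]
  [8, 14]

Each entry (A^⊗3)_ij equals the minimum over all length-3 walks i = v_0 → v_1 → … → v_3 = j of Σ_t A[v_t][v_{t+1}]. For example, for (i, j) = (0, 1) we minimise over 4 possible intermediate vertex sequences; the minimum is 15, attained along the walk 0 → 0 → 0 → 1.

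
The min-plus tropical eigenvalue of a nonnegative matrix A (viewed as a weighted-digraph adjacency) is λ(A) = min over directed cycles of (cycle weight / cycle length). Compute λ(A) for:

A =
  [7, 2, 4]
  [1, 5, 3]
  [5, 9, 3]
λ(A) = 3/2

Enumerate directed cycles and compute their means (weight / length). Sample:
  cycle 0 → 0: weight = 7, length = 1, mean = 7/1 ≈ 7.000
  cycle 1 → 1: weight = 5, length = 1, mean = 5/1 ≈ 5.000
  cycle 2 → 2: weight = 3, length = 1, mean = 3/1 ≈ 3.000
  cycle 0 → 1 → 0: weight = 3, length = 2, mean = 3/2 ≈ 1.500
  cycle 0 → 2 → 0: weight = 9, length = 2, mean = 9/2 ≈ 4.500
  cycle 1 → 0 → 1: weight = 3, length = 2, mean = 3/2 ≈ 1.500
Minimum mean = 1.500, attained e.g. along the cycle 0 → 1 → 0 with weight 3 and length 2. So λ(A) = 3/2 = 3/2.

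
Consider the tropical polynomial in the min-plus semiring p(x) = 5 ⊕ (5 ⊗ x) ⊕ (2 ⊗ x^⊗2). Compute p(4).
p(4) = 5

A tropical monomial a ⊗ x^⊗i evaluates to a + i · x. Evaluating each term at x = 4:
  Term 0 contributes 5 + 0 · 4 = 5
  Term 1 contributes 5 + 1 · 4 = 9
  Term 2 contributes 2 + 2 · 4 = 10
p(4) = ⊕ of these = min[5, 9, 10] = 5.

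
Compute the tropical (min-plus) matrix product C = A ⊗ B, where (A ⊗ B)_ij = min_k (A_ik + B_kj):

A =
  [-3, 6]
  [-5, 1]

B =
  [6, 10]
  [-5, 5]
A ⊗ B =
  [1, 7]
  [-4, 5]

Apply the min-plus product entry-by-entry:
  C[0][0] = min over k of (A[0][0] + B[0][0] = -3 + 6 = 3, A[0][1] + B[1][0] = 6 + -5 = 1) = 1 (attained at k = 1)
  C[0][1] = min over k of (A[0][0] + B[0][1] = -3 + 10 = 7, A[0][1] + B[1][1] = 6 + 5 = 11) = 7 (attained at k = 0)
  C[1][0] = min over k of (A[1][0] + B[0][0] = -5 + 6 = 1, A[1][1] + B[1][0] = 1 + -5 = -4) = -4 (attained at k = 1)
  C[1][1] = min over k of (A[1][0] + B[0][1] = -5 + 10 = 5, A[1][1] + B[1][1] = 1 + 5 = 6) = 5 (attained at k = 0)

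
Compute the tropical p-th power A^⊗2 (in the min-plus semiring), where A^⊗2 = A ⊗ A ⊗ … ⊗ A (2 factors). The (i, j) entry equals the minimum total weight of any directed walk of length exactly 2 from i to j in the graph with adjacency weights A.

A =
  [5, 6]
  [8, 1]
A^⊗2 =
  [10, 7]
  [9, 2]

Each entry (A^⊗2)_ij equals the minimum over all length-2 walks i = v_0 → v_1 → … → v_2 = j of Σ_t A[v_t][v_{t+1}]. For example, for (i, j) = (0, 1) we minimise over 2 possible intermediate vertex sequences; the minimum is 7, attained along the walk 0 → 1 → 1.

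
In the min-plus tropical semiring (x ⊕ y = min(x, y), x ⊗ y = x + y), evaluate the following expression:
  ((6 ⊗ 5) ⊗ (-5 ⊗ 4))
((6 ⊗ 5) ⊗ (-5 ⊗ 4)) = 10

Expand innermost to outermost. Recall ⊕ takes the minimum of its arguments and ⊗ takes their sum. Working out the expression ((6 ⊗ 5) ⊗ (-5 ⊗ 4)) gives 10.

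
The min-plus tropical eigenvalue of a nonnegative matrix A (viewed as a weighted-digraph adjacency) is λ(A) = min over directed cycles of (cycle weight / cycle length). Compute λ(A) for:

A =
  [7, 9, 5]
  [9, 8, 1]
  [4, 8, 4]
λ(A) = 4

Enumerate directed cycles and compute their means (weight / length). Sample:
  cycle 0 → 0: weight = 7, length = 1, mean = 7/1 ≈ 7.000
  cycle 1 → 1: weight = 8, length = 1, mean = 8/1 ≈ 8.000
  cycle 2 → 2: weight = 4, length = 1, mean = 4/1 ≈ 4.000
  cycle 0 → 1 → 0: weight = 18, length = 2, mean = 18/2 ≈ 9.000
  cycle 0 → 2 → 0: weight = 9, length = 2, mean = 9/2 ≈ 4.500
  cycle 1 → 0 → 1: weight = 18, length = 2, mean = 18/2 ≈ 9.000
Minimum mean = 4.000, attained e.g. along the cycle 2 → 2 with weight 4 and length 1. So λ(A) = 4/1 = 4.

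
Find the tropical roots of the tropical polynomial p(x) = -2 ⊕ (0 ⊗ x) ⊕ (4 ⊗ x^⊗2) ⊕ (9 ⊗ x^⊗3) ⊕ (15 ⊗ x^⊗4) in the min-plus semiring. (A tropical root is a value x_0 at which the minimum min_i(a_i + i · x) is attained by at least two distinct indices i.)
Roots: {-6, -5, -4, -2}

Each tropical root is a break point of the lower envelope of the lines y = a_i + i · x (there are 5 lines, with slopes 0, 1, ..., 4). Only the lines that attain the minimum somewhere contribute to roots; other lines are dominated. Here the surviving (envelope) indices are i = 4, i = 3, i = 2, i = 1, i = 0.
Intersections between consecutive envelope lines give the roots: for adjacent envelope indices i < j the intersection is x = (a_i − a_j) / (j − i). Reading off the sorted break points: {-6, -5, -4, -2}.
Verification: at each break x_0, at least two indices attain the minimum of min_i(a_i + i · x_0).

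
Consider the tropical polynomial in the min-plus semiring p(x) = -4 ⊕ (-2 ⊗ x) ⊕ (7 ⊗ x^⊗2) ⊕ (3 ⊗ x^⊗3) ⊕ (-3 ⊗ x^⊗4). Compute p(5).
p(5) = -4

A tropical monomial a ⊗ x^⊗i evaluates to a + i · x. Evaluating each term at x = 5:
  Term 0 contributes -4 + 0 · 5 = -4
  Term 1 contributes -2 + 1 · 5 = 3
  Term 2 contributes 7 + 2 · 5 = 17
  Term 3 contributes 3 + 3 · 5 = 18
  Term 4 contributes -3 + 4 · 5 = 17
p(5) = ⊕ of these = min[-4, 3, 17, 18, 17] = -4.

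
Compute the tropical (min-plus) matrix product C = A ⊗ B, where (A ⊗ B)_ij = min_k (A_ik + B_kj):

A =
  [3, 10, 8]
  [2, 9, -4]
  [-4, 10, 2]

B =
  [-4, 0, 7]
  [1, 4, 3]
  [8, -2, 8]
A ⊗ B =
  [-1, 3, 10]
  [-2, -6, 4]
  [-8, -4, 3]

Apply the min-plus product entry-by-entry:
  C[0][0] = min over k of (A[0][0] + B[0][0] = 3 + -4 = -1, A[0][1] + B[1][0] = 10 + 1 = 11, A[0][2] + B[2][0] = 8 + 8 = 16) = -1 (attained at k = 0)
  C[0][1] = min over k of (A[0][0] + B[0][1] = 3 + 0 = 3, A[0][1] + B[1][1] = 10 + 4 = 14, A[0][2] + B[2][1] = 8 + -2 = 6) = 3 (attained at k = 0)
  C[0][2] = min over k of (A[0][0] + B[0][2] = 3 + 7 = 10, A[0][1] + B[1][2] = 10 + 3 = 13, A[0][2] + B[2][2] = 8 + 8 = 16) = 10 (attained at k = 0)
  C[1][0] = min over k of (A[1][0] + B[0][0] = 2 + -4 = -2, A[1][1] + B[1][0] = 9 + 1 = 10, A[1][2] + B[2][0] = -4 + 8 = 4) = -2 (attained at k = 0)
  C[1][1] = min over k of (A[1][0] + B[0][1] = 2 + 0 = 2, A[1][1] + B[1][1] = 9 + 4 = 13, A[1][2] + B[2][1] = -4 + -2 = -6) = -6 (attained at k = 2)
  C[1][2] = min over k of (A[1][0] + B[0][2] = 2 + 7 = 9, A[1][1] + B[1][2] = 9 + 3 = 12, A[1][2] + B[2][2] = -4 + 8 = 4) = 4 (attained at k = 2)
  C[2][0] = min over k of (A[2][0] + B[0][0] = -4 + -4 = -8, A[2][1] + B[1][0] = 10 + 1 = 11, A[2][2] + B[2][0] = 2 + 8 = 10) = -8 (attained at k = 0)
  C[2][1] = min over k of (A[2][0] + B[0][1] = -4 + 0 = -4, A[2][1] + B[1][1] = 10 + 4 = 14, A[2][2] + B[2][1] = 2 + -2 = 0) = -4 (attained at k = 0)
  C[2][2] = min over k of (A[2][0] + B[0][2] = -4 + 7 = 3, A[2][1] + B[1][2] = 10 + 3 = 13, A[2][2] + B[2][2] = 2 + 8 = 10) = 3 (attained at k = 0)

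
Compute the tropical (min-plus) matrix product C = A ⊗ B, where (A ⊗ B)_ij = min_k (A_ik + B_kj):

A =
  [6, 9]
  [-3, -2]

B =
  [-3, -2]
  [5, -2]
A ⊗ B =
  [3, 4]
  [-6, -5]

Apply the min-plus product entry-by-entry:
  C[0][0] = min over k of (A[0][0] + B[0][0] = 6 + -3 = 3, A[0][1] + B[1][0] = 9 + 5 = 14) = 3 (attained at k = 0)
  C[0][1] = min over k of (A[0][0] + B[0][1] = 6 + -2 = 4, A[0][1] + B[1][1] = 9 + -2 = 7) = 4 (attained at k = 0)
  C[1][0] = min over k of (A[1][0] + B[0][0] = -3 + -3 = -6, A[1][1] + B[1][0] = -2 + 5 = 3) = -6 (attained at k = 0)
  C[1][1] = min over k of (A[1][0] + B[0][1] = -3 + -2 = -5, A[1][1] + B[1][1] = -2 + -2 = -4) = -5 (attained at k = 0)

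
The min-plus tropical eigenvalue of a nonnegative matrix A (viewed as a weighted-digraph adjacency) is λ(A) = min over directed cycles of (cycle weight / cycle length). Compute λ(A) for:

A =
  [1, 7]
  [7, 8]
λ(A) = 1

Enumerate directed cycles and compute their means (weight / length). Sample:
  cycle 0 → 0: weight = 1, length = 1, mean = 1/1 ≈ 1.000
  cycle 1 → 1: weight = 8, length = 1, mean = 8/1 ≈ 8.000
  cycle 0 → 1 → 0: weight = 14, length = 2, mean = 14/2 ≈ 7.000
  cycle 1 → 0 → 1: weight = 14, length = 2, mean = 14/2 ≈ 7.000
Minimum mean = 1.000, attained e.g. along the cycle 0 → 0 with weight 1 and length 1. So λ(A) = 1/1 = 1.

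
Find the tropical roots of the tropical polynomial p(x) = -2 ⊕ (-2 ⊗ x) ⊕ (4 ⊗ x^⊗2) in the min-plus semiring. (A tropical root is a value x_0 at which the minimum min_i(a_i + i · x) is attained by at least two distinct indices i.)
Roots: {-6, 0}

Each tropical root is a break point of the lower envelope of the lines y = a_i + i · x (there are 3 lines, with slopes 0, 1, ..., 2). Only the lines that attain the minimum somewhere contribute to roots; other lines are dominated. Here the surviving (envelope) indices are i = 2, i = 1, i = 0.
Intersections between consecutive envelope lines give the roots: for adjacent envelope indices i < j the intersection is x = (a_i − a_j) / (j − i). Reading off the sorted break points: {-6, 0}.
Verification: at each break x_0, at least two indices attain the minimum of min_i(a_i + i · x_0).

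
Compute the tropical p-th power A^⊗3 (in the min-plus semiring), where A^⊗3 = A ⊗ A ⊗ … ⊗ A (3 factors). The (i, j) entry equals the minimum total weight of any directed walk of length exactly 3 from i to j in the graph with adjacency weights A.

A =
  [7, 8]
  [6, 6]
A^⊗3 =
  [20, 20]
  [18, 18]

Each entry (A^⊗3)_ij equals the minimum over all length-3 walks i = v_0 → v_1 → … → v_3 = j of Σ_t A[v_t][v_{t+1}]. For example, for (i, j) = (0, 1) we minimise over 4 possible intermediate vertex sequences; the minimum is 20, attained along the walk 0 → 1 → 1 → 1.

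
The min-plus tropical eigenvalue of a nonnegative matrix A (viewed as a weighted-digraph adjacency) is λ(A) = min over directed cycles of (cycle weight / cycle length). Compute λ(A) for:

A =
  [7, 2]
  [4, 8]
λ(A) = 3

Enumerate directed cycles and compute their means (weight / length). Sample:
  cycle 0 → 0: weight = 7, length = 1, mean = 7/1 ≈ 7.000
  cycle 1 → 1: weight = 8, length = 1, mean = 8/1 ≈ 8.000
  cycle 0 → 1 → 0: weight = 6, length = 2, mean = 6/2 ≈ 3.000
  cycle 1 → 0 → 1: weight = 6, length = 2, mean = 6/2 ≈ 3.000
Minimum mean = 3.000, attained e.g. along the cycle 0 → 1 → 0 with weight 6 and length 2. So λ(A) = 6/2 = 3.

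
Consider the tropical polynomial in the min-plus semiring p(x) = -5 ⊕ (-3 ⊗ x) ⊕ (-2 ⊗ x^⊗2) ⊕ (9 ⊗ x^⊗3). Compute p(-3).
p(-3) = -8

A tropical monomial a ⊗ x^⊗i evaluates to a + i · x. Evaluating each term at x = -3:
  Term 0 contributes -5 + 0 · -3 = -5
  Term 1 contributes -3 + 1 · -3 = -6
  Term 2 contributes -2 + 2 · -3 = -8
  Term 3 contributes 9 + 3 · -3 = 0
p(-3) = ⊕ of these = min[-5, -6, -8, 0] = -8.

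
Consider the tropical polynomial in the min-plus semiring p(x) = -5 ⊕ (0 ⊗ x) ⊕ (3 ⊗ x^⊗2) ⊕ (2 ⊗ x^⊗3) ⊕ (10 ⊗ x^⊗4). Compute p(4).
p(4) = -5

A tropical monomial a ⊗ x^⊗i evaluates to a + i · x. Evaluating each term at x = 4:
  Term 0 contributes -5 + 0 · 4 = -5
  Term 1 contributes 0 + 1 · 4 = 4
  Term 2 contributes 3 + 2 · 4 = 11
  Term 3 contributes 2 + 3 · 4 = 14
  Term 4 contributes 10 + 4 · 4 = 26
p(4) = ⊕ of these = min[-5, 4, 11, 14, 26] = -5.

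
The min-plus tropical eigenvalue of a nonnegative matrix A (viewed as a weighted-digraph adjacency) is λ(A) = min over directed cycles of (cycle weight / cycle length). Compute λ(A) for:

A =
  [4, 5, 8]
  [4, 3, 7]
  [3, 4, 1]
λ(A) = 1

Enumerate directed cycles and compute their means (weight / length). Sample:
  cycle 0 → 0: weight = 4, length = 1, mean = 4/1 ≈ 4.000
  cycle 1 → 1: weight = 3, length = 1, mean = 3/1 ≈ 3.000
  cycle 2 → 2: weight = 1, length = 1, mean = 1/1 ≈ 1.000
  cycle 0 → 1 → 0: weight = 9, length = 2, mean = 9/2 ≈ 4.500
  cycle 0 → 2 → 0: weight = 11, length = 2, mean = 11/2 ≈ 5.500
  cycle 1 → 0 → 1: weight = 9, length = 2, mean = 9/2 ≈ 4.500
Minimum mean = 1.000, attained e.g. along the cycle 2 → 2 with weight 1 and length 1. So λ(A) = 1/1 = 1.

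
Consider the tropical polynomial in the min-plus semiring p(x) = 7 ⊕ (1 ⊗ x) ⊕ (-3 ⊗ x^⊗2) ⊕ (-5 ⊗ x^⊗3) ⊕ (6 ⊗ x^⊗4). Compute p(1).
p(1) = -2

A tropical monomial a ⊗ x^⊗i evaluates to a + i · x. Evaluating each term at x = 1:
  Term 0 contributes 7 + 0 · 1 = 7
  Term 1 contributes 1 + 1 · 1 = 2
  Term 2 contributes -3 + 2 · 1 = -1
  Term 3 contributes -5 + 3 · 1 = -2
  Term 4 contributes 6 + 4 · 1 = 10
p(1) = ⊕ of these = min[7, 2, -1, -2, 10] = -2.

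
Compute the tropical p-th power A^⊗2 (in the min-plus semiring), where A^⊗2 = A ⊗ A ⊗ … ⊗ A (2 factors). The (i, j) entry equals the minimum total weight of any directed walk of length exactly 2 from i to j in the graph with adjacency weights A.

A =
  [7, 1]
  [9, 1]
A^⊗2 =
  [10, 2]
  [10, 2]

Each entry (A^⊗2)_ij equals the minimum over all length-2 walks i = v_0 → v_1 → … → v_2 = j of Σ_t A[v_t][v_{t+1}]. For example, for (i, j) = (0, 1) we minimise over 2 possible intermediate vertex sequences; the minimum is 2, attained along the walk 0 → 1 → 1.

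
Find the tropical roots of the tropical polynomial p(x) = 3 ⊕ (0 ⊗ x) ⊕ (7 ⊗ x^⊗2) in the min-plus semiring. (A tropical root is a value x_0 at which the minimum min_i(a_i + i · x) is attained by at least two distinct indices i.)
Roots: {-7, 3}

Each tropical root is a break point of the lower envelope of the lines y = a_i + i · x (there are 3 lines, with slopes 0, 1, ..., 2). Only the lines that attain the minimum somewhere contribute to roots; other lines are dominated. Here the surviving (envelope) indices are i = 2, i = 1, i = 0.
Intersections between consecutive envelope lines give the roots: for adjacent envelope indices i < j the intersection is x = (a_i − a_j) / (j − i). Reading off the sorted break points: {-7, 3}.
Verification: at each break x_0, at least two indices attain the minimum of min_i(a_i + i · x_0).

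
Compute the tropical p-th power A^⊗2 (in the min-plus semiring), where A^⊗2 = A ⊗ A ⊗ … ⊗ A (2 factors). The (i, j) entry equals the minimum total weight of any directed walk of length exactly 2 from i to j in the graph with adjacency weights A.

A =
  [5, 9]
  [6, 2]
A^⊗2 =
  [10, 11]
  [8, 4]

Each entry (A^⊗2)_ij equals the minimum over all length-2 walks i = v_0 → v_1 → … → v_2 = j of Σ_t A[v_t][v_{t+1}]. For example, for (i, j) = (0, 1) we minimise over 2 possible intermediate vertex sequences; the minimum is 11, attained along the walk 0 → 1 → 1.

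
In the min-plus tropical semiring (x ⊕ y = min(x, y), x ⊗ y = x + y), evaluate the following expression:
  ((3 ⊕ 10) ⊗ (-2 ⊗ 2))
((3 ⊕ 10) ⊗ (-2 ⊗ 2)) = 3

Expand innermost to outermost. Recall ⊕ takes the minimum of its arguments and ⊗ takes their sum. Working out the expression ((3 ⊕ 10) ⊗ (-2 ⊗ 2)) gives 3.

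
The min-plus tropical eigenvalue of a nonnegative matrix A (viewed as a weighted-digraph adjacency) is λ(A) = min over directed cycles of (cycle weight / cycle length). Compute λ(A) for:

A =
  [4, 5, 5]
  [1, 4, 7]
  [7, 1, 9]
λ(A) = 7/3

Enumerate directed cycles and compute their means (weight / length). Sample:
  cycle 0 → 0: weight = 4, length = 1, mean = 4/1 ≈ 4.000
  cycle 1 → 1: weight = 4, length = 1, mean = 4/1 ≈ 4.000
  cycle 2 → 2: weight = 9, length = 1, mean = 9/1 ≈ 9.000
  cycle 0 → 1 → 0: weight = 6, length = 2, mean = 6/2 ≈ 3.000
  cycle 0 → 2 → 0: weight = 12, length = 2, mean = 12/2 ≈ 6.000
  cycle 1 → 0 → 1: weight = 6, length = 2, mean = 6/2 ≈ 3.000
Minimum mean = 2.333, attained e.g. along the cycle 0 → 2 → 1 → 0 with weight 7 and length 3. So λ(A) = 7/3 = 7/3.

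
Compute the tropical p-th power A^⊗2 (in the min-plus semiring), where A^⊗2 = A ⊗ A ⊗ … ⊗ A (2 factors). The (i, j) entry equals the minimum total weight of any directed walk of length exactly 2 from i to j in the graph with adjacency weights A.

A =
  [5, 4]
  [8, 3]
A^⊗2 =
  [10, 7]
  [11, 6]

Each entry (A^⊗2)_ij equals the minimum over all length-2 walks i = v_0 → v_1 → … → v_2 = j of Σ_t A[v_t][v_{t+1}]. For example, for (i, j) = (0, 1) we minimise over 2 possible intermediate vertex sequences; the minimum is 7, attained along the walk 0 → 1 → 1.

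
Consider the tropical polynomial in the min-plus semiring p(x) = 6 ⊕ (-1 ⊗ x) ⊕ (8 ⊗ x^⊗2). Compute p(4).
p(4) = 3

A tropical monomial a ⊗ x^⊗i evaluates to a + i · x. Evaluating each term at x = 4:
  Term 0 contributes 6 + 0 · 4 = 6
  Term 1 contributes -1 + 1 · 4 = 3
  Term 2 contributes 8 + 2 · 4 = 16
p(4) = ⊕ of these = min[6, 3, 16] = 3.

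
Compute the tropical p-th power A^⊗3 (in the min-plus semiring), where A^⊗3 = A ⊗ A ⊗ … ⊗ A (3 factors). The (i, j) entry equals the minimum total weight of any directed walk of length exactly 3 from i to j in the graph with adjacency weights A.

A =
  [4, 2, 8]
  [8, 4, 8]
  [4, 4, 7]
A^⊗3 =
  [12, 10, 14]
  [16, 12, 16]
  [12, 10, 14]

Each entry (A^⊗3)_ij equals the minimum over all length-3 walks i = v_0 → v_1 → … → v_3 = j of Σ_t A[v_t][v_{t+1}]. For example, for (i, j) = (0, 2) we minimise over 9 possible intermediate vertex sequences; the minimum is 14, attained along the walk 0 → 0 → 1 → 2.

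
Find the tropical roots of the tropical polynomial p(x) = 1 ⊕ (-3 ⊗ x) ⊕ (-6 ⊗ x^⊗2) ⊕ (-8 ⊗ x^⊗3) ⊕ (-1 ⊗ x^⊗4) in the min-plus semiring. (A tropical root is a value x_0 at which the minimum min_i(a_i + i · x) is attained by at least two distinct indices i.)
Roots: {-7, 2, 3, 4}

Each tropical root is a break point of the lower envelope of the lines y = a_i + i · x (there are 5 lines, with slopes 0, 1, ..., 4). Only the lines that attain the minimum somewhere contribute to roots; other lines are dominated. Here the surviving (envelope) indices are i = 4, i = 3, i = 2, i = 1, i = 0.
Intersections between consecutive envelope lines give the roots: for adjacent envelope indices i < j the intersection is x = (a_i − a_j) / (j − i). Reading off the sorted break points: {-7, 2, 3, 4}.
Verification: at each break x_0, at least two indices attain the minimum of min_i(a_i + i · x_0).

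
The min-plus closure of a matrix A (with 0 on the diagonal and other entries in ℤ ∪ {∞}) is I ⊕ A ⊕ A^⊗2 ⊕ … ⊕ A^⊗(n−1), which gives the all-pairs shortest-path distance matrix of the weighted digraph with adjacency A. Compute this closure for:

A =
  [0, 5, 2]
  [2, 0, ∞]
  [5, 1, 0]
Closure =
  [0, 3, 2]
  [2, 0, 4]
  [3, 1, 0]

This is the Floyd-Warshall all-pairs shortest-path computation. For each intermediate vertex k = 0, 1, …, 2, update dist[i][j] ← min(dist[i][j], dist[i][k] + dist[k][j]). The final matrix gives, for each (i, j), the minimum total weight of any directed path from i to j (possibly empty when i = j).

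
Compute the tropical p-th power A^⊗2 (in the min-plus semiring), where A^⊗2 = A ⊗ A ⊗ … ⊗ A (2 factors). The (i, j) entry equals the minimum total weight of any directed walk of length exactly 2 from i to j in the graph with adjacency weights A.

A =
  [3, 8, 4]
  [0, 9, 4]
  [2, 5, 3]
A^⊗2 =
  [6, 9, 7]
  [3, 8, 4]
  [5, 8, 6]

Each entry (A^⊗2)_ij equals the minimum over all length-2 walks i = v_0 → v_1 → … → v_2 = j of Σ_t A[v_t][v_{t+1}]. For example, for (i, j) = (0, 2) we minimise over 3 possible intermediate vertex sequences; the minimum is 7, attained along the walk 0 → 0 → 2.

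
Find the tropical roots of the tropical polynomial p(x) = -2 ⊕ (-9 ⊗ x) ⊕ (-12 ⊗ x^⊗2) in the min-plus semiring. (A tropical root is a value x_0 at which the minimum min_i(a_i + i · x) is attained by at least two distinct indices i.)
Roots: {3, 7}

Each tropical root is a break point of the lower envelope of the lines y = a_i + i · x (there are 3 lines, with slopes 0, 1, ..., 2). Only the lines that attain the minimum somewhere contribute to roots; other lines are dominated. Here the surviving (envelope) indices are i = 2, i = 1, i = 0.
Intersections between consecutive envelope lines give the roots: for adjacent envelope indices i < j the intersection is x = (a_i − a_j) / (j − i). Reading off the sorted break points: {3, 7}.
Verification: at each break x_0, at least two indices attain the minimum of min_i(a_i + i · x_0).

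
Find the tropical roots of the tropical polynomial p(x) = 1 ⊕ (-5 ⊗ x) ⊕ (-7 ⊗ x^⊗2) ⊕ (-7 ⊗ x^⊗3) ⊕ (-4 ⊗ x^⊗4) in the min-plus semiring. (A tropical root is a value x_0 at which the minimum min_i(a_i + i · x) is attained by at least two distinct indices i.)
Roots: {-3, 0, 2, 6}

Each tropical root is a break point of the lower envelope of the lines y = a_i + i · x (there are 5 lines, with slopes 0, 1, ..., 4). Only the lines that attain the minimum somewhere contribute to roots; other lines are dominated. Here the surviving (envelope) indices are i = 4, i = 3, i = 2, i = 1, i = 0.
Intersections between consecutive envelope lines give the roots: for adjacent envelope indices i < j the intersection is x = (a_i − a_j) / (j − i). Reading off the sorted break points: {-3, 0, 2, 6}.
Verification: at each break x_0, at least two indices attain the minimum of min_i(a_i + i · x_0).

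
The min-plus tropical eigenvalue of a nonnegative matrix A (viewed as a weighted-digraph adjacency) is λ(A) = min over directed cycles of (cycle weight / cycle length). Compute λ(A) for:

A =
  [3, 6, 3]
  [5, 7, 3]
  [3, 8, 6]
λ(A) = 3

Enumerate directed cycles and compute their means (weight / length). Sample:
  cycle 0 → 0: weight = 3, length = 1, mean = 3/1 ≈ 3.000
  cycle 1 → 1: weight = 7, length = 1, mean = 7/1 ≈ 7.000
  cycle 2 → 2: weight = 6, length = 1, mean = 6/1 ≈ 6.000
  cycle 0 → 1 → 0: weight = 11, length = 2, mean = 11/2 ≈ 5.500
  cycle 0 → 2 → 0: weight = 6, length = 2, mean = 6/2 ≈ 3.000
  cycle 1 → 0 → 1: weight = 11, length = 2, mean = 11/2 ≈ 5.500
Minimum mean = 3.000, attained e.g. along the cycle 0 → 0 with weight 3 and length 1. So λ(A) = 3/1 = 3.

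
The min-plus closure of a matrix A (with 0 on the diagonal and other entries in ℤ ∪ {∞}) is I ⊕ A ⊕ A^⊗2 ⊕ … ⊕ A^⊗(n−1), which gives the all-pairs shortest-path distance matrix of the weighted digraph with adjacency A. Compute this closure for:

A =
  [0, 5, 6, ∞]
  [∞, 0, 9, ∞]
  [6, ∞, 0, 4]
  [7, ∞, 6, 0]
Closure =
  [0, 5, 6, 10]
  [15, 0, 9, 13]
  [6, 11, 0, 4]
  [7, 12, 6, 0]

This is the Floyd-Warshall all-pairs shortest-path computation. For each intermediate vertex k = 0, 1, …, 3, update dist[i][j] ← min(dist[i][j], dist[i][k] + dist[k][j]). The final matrix gives, for each (i, j), the minimum total weight of any directed path from i to j (possibly empty when i = j).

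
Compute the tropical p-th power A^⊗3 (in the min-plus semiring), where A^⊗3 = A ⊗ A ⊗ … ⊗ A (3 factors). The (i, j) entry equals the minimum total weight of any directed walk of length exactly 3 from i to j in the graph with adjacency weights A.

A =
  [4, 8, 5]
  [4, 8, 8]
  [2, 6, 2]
A^⊗3 =
  [9, 13, 9]
  [11, 15, 11]
  [6, 10, 6]

Each entry (A^⊗3)_ij equals the minimum over all length-3 walks i = v_0 → v_1 → … → v_3 = j of Σ_t A[v_t][v_{t+1}]. For example, for (i, j) = (0, 2) we minimise over 9 possible intermediate vertex sequences; the minimum is 9, attained along the walk 0 → 2 → 2 → 2.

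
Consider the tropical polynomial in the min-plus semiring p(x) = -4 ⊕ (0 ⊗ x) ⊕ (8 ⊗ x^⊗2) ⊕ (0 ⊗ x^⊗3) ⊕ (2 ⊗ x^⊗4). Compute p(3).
p(3) = -4

A tropical monomial a ⊗ x^⊗i evaluates to a + i · x. Evaluating each term at x = 3:
  Term 0 contributes -4 + 0 · 3 = -4
  Term 1 contributes 0 + 1 · 3 = 3
  Term 2 contributes 8 + 2 · 3 = 14
  Term 3 contributes 0 + 3 · 3 = 9
  Term 4 contributes 2 + 4 · 3 = 14
p(3) = ⊕ of these = min[-4, 3, 14, 9, 14] = -4.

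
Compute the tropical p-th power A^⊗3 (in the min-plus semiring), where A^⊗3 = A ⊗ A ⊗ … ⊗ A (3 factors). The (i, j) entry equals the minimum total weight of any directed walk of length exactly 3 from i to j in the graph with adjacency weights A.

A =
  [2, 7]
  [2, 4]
A^⊗3 =
  [6, 11]
  [6, 11]

Each entry (A^⊗3)_ij equals the minimum over all length-3 walks i = v_0 → v_1 → … → v_3 = j of Σ_t A[v_t][v_{t+1}]. For example, for (i, j) = (0, 1) we minimise over 4 possible intermediate vertex sequences; the minimum is 11, attained along the walk 0 → 0 → 0 → 1.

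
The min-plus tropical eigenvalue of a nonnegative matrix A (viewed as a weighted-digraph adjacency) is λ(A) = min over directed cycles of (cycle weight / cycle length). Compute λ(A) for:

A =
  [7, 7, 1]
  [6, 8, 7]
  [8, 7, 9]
λ(A) = 9/2

Enumerate directed cycles and compute their means (weight / length). Sample:
  cycle 0 → 0: weight = 7, length = 1, mean = 7/1 ≈ 7.000
  cycle 1 → 1: weight = 8, length = 1, mean = 8/1 ≈ 8.000
  cycle 2 → 2: weight = 9, length = 1, mean = 9/1 ≈ 9.000
  cycle 0 → 1 → 0: weight = 13, length = 2, mean = 13/2 ≈ 6.500
  cycle 0 → 2 → 0: weight = 9, length = 2, mean = 9/2 ≈ 4.500
  cycle 1 → 0 → 1: weight = 13, length = 2, mean = 13/2 ≈ 6.500
Minimum mean = 4.500, attained e.g. along the cycle 0 → 2 → 0 with weight 9 and length 2. So λ(A) = 9/2 = 9/2.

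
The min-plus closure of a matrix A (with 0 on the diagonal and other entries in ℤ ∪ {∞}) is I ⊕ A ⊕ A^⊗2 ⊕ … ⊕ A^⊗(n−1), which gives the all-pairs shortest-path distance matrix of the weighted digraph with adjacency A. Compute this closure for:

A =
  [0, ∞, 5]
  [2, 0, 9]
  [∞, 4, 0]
Closure =
  [0, 9, 5]
  [2, 0, 7]
  [6, 4, 0]

This is the Floyd-Warshall all-pairs shortest-path computation. For each intermediate vertex k = 0, 1, …, 2, update dist[i][j] ← min(dist[i][j], dist[i][k] + dist[k][j]). The final matrix gives, for each (i, j), the minimum total weight of any directed path from i to j (possibly empty when i = j).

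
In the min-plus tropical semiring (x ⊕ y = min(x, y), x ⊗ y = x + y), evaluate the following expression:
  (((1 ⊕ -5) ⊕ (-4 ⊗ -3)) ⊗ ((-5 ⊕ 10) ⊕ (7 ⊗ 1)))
(((1 ⊕ -5) ⊕ (-4 ⊗ -3)) ⊗ ((-5 ⊕ 10) ⊕ (7 ⊗ 1))) = -12

Expand innermost to outermost. Recall ⊕ takes the minimum of its arguments and ⊗ takes their sum. Working out the expression (((1 ⊕ -5) ⊕ (-4 ⊗ -3)) ⊗ ((-5 ⊕ 10) ⊕ (7 ⊗ 1))) gives -12.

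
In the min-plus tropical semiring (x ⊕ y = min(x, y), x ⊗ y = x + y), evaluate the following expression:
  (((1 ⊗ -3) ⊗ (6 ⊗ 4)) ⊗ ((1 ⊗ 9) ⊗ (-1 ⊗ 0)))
(((1 ⊗ -3) ⊗ (6 ⊗ 4)) ⊗ ((1 ⊗ 9) ⊗ (-1 ⊗ 0))) = 17

Expand innermost to outermost. Recall ⊕ takes the minimum of its arguments and ⊗ takes their sum. Working out the expression (((1 ⊗ -3) ⊗ (6 ⊗ 4)) ⊗ ((1 ⊗ 9) ⊗ (-1 ⊗ 0))) gives 17.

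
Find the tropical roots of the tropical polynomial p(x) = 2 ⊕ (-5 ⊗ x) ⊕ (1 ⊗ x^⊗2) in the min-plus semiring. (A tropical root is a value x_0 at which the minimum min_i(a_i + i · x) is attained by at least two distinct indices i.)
Roots: {-6, 7}

Each tropical root is a break point of the lower envelope of the lines y = a_i + i · x (there are 3 lines, with slopes 0, 1, ..., 2). Only the lines that attain the minimum somewhere contribute to roots; other lines are dominated. Here the surviving (envelope) indices are i = 2, i = 1, i = 0.
Intersections between consecutive envelope lines give the roots: for adjacent envelope indices i < j the intersection is x = (a_i − a_j) / (j − i). Reading off the sorted break points: {-6, 7}.
Verification: at each break x_0, at least two indices attain the minimum of min_i(a_i + i · x_0).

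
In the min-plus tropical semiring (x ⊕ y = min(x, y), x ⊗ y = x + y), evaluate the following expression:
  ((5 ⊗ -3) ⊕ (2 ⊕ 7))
((5 ⊗ -3) ⊕ (2 ⊕ 7)) = 2

Expand innermost to outermost. Recall ⊕ takes the minimum of its arguments and ⊗ takes their sum. Working out the expression ((5 ⊗ -3) ⊕ (2 ⊕ 7)) gives 2.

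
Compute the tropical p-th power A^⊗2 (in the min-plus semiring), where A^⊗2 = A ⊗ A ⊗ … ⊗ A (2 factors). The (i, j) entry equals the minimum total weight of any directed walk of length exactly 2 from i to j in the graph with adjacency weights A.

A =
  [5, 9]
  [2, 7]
A^⊗2 =
  [10, 14]
  [7, 11]

Each entry (A^⊗2)_ij equals the minimum over all length-2 walks i = v_0 → v_1 → … → v_2 = j of Σ_t A[v_t][v_{t+1}]. For example, for (i, j) = (0, 1) we minimise over 2 possible intermediate vertex sequences; the minimum is 14, attained along the walk 0 → 0 → 1.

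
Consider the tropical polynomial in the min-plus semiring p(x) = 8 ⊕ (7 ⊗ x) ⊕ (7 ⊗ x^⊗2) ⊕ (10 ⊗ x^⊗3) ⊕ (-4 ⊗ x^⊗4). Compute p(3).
p(3) = 8

A tropical monomial a ⊗ x^⊗i evaluates to a + i · x. Evaluating each term at x = 3:
  Term 0 contributes 8 + 0 · 3 = 8
  Term 1 contributes 7 + 1 · 3 = 10
  Term 2 contributes 7 + 2 · 3 = 13
  Term 3 contributes 10 + 3 · 3 = 19
  Term 4 contributes -4 + 4 · 3 = 8
p(3) = ⊕ of these = min[8, 10, 13, 19, 8] = 8.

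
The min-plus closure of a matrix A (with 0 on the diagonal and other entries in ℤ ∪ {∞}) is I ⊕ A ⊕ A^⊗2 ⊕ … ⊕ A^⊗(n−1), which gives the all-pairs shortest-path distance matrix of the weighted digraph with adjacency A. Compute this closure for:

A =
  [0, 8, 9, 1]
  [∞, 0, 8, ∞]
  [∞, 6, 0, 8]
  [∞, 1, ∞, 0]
Closure =
  [0, 2, 9, 1]
  [∞, 0, 8, 16]
  [∞, 6, 0, 8]
  [∞, 1, 9, 0]

This is the Floyd-Warshall all-pairs shortest-path computation. For each intermediate vertex k = 0, 1, …, 3, update dist[i][j] ← min(dist[i][j], dist[i][k] + dist[k][j]). The final matrix gives, for each (i, j), the minimum total weight of any directed path from i to j (possibly empty when i = j).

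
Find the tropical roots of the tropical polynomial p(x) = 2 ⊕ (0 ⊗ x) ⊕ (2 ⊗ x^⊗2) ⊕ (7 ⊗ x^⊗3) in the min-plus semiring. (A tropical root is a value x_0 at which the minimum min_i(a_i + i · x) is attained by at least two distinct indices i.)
Roots: {-5, -2, 2}

Each tropical root is a break point of the lower envelope of the lines y = a_i + i · x (there are 4 lines, with slopes 0, 1, ..., 3). Only the lines that attain the minimum somewhere contribute to roots; other lines are dominated. Here the surviving (envelope) indices are i = 3, i = 2, i = 1, i = 0.
Intersections between consecutive envelope lines give the roots: for adjacent envelope indices i < j the intersection is x = (a_i − a_j) / (j − i). Reading off the sorted break points: {-5, -2, 2}.
Verification: at each break x_0, at least two indices attain the minimum of min_i(a_i + i · x_0).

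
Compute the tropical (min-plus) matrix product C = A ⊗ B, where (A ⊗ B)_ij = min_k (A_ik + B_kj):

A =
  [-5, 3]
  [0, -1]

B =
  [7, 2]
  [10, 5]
A ⊗ B =
  [2, -3]
  [7, 2]

Apply the min-plus product entry-by-entry:
  C[0][0] = min over k of (A[0][0] + B[0][0] = -5 + 7 = 2, A[0][1] + B[1][0] = 3 + 10 = 13) = 2 (attained at k = 0)
  C[0][1] = min over k of (A[0][0] + B[0][1] = -5 + 2 = -3, A[0][1] + B[1][1] = 3 + 5 = 8) = -3 (attained at k = 0)
  C[1][0] = min over k of (A[1][0] + B[0][0] = 0 + 7 = 7, A[1][1] + B[1][0] = -1 + 10 = 9) = 7 (attained at k = 0)
  C[1][1] = min over k of (A[1][0] + B[0][1] = 0 + 2 = 2, A[1][1] + B[1][1] = -1 + 5 = 4) = 2 (attained at k = 0)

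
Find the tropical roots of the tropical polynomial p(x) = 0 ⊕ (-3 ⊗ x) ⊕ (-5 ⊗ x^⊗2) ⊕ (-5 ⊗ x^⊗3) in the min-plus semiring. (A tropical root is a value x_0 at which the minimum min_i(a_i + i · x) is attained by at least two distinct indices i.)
Roots: {0, 2, 3}

Each tropical root is a break point of the lower envelope of the lines y = a_i + i · x (there are 4 lines, with slopes 0, 1, ..., 3). Only the lines that attain the minimum somewhere contribute to roots; other lines are dominated. Here the surviving (envelope) indices are i = 3, i = 2, i = 1, i = 0.
Intersections between consecutive envelope lines give the roots: for adjacent envelope indices i < j the intersection is x = (a_i − a_j) / (j − i). Reading off the sorted break points: {0, 2, 3}.
Verification: at each break x_0, at least two indices attain the minimum of min_i(a_i + i · x_0).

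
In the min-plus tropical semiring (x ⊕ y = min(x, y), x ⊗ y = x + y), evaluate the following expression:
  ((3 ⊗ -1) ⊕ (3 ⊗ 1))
((3 ⊗ -1) ⊕ (3 ⊗ 1)) = 2

Expand innermost to outermost. Recall ⊕ takes the minimum of its arguments and ⊗ takes their sum. Working out the expression ((3 ⊗ -1) ⊕ (3 ⊗ 1)) gives 2.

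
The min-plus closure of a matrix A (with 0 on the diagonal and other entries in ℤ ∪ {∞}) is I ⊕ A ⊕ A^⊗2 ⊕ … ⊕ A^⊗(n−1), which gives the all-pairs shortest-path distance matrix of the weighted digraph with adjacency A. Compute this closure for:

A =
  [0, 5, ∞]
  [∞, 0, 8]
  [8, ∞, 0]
Closure =
  [0, 5, 13]
  [16, 0, 8]
  [8, 13, 0]

This is the Floyd-Warshall all-pairs shortest-path computation. For each intermediate vertex k = 0, 1, …, 2, update dist[i][j] ← min(dist[i][j], dist[i][k] + dist[k][j]). The final matrix gives, for each (i, j), the minimum total weight of any directed path from i to j (possibly empty when i = j).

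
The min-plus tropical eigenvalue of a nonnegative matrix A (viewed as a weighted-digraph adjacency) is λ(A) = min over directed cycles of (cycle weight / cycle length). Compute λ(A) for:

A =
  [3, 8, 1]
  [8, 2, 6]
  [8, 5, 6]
λ(A) = 2

Enumerate directed cycles and compute their means (weight / length). Sample:
  cycle 0 → 0: weight = 3, length = 1, mean = 3/1 ≈ 3.000
  cycle 1 → 1: weight = 2, length = 1, mean = 2/1 ≈ 2.000
  cycle 2 → 2: weight = 6, length = 1, mean = 6/1 ≈ 6.000
  cycle 0 → 1 → 0: weight = 16, length = 2, mean = 16/2 ≈ 8.000
  cycle 0 → 2 → 0: weight = 9, length = 2, mean = 9/2 ≈ 4.500
  cycle 1 → 0 → 1: weight = 16, length = 2, mean = 16/2 ≈ 8.000
Minimum mean = 2.000, attained e.g. along the cycle 1 → 1 with weight 2 and length 1. So λ(A) = 2/1 = 2.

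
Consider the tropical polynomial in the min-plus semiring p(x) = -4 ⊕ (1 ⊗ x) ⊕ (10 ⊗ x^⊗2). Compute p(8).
p(8) = -4

A tropical monomial a ⊗ x^⊗i evaluates to a + i · x. Evaluating each term at x = 8:
  Term 0 contributes -4 + 0 · 8 = -4
  Term 1 contributes 1 + 1 · 8 = 9
  Term 2 contributes 10 + 2 · 8 = 26
p(8) = ⊕ of these = min[-4, 9, 26] = -4.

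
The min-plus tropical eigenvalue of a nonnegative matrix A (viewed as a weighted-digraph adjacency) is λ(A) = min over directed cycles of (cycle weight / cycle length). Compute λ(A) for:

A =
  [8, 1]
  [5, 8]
λ(A) = 3

Enumerate directed cycles and compute their means (weight / length). Sample:
  cycle 0 → 0: weight = 8, length = 1, mean = 8/1 ≈ 8.000
  cycle 1 → 1: weight = 8, length = 1, mean = 8/1 ≈ 8.000
  cycle 0 → 1 → 0: weight = 6, length = 2, mean = 6/2 ≈ 3.000
  cycle 1 → 0 → 1: weight = 6, length = 2, mean = 6/2 ≈ 3.000
Minimum mean = 3.000, attained e.g. along the cycle 0 → 1 → 0 with weight 6 and length 2. So λ(A) = 6/2 = 3.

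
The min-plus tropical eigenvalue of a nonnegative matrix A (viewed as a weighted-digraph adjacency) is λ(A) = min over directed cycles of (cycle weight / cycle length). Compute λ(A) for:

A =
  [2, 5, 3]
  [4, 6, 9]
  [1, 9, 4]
λ(A) = 2

Enumerate directed cycles and compute their means (weight / length). Sample:
  cycle 0 → 0: weight = 2, length = 1, mean = 2/1 ≈ 2.000
  cycle 1 → 1: weight = 6, length = 1, mean = 6/1 ≈ 6.000
  cycle 2 → 2: weight = 4, length = 1, mean = 4/1 ≈ 4.000
  cycle 0 → 1 → 0: weight = 9, length = 2, mean = 9/2 ≈ 4.500
  cycle 0 → 2 → 0: weight = 4, length = 2, mean = 4/2 ≈ 2.000
  cycle 1 → 0 → 1: weight = 9, length = 2, mean = 9/2 ≈ 4.500
Minimum mean = 2.000, attained e.g. along the cycle 0 → 0 with weight 2 and length 1. So λ(A) = 2/1 = 2.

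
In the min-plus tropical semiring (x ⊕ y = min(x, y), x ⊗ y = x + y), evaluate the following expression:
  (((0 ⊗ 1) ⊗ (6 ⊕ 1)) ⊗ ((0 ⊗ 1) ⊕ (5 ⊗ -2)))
(((0 ⊗ 1) ⊗ (6 ⊕ 1)) ⊗ ((0 ⊗ 1) ⊕ (5 ⊗ -2))) = 3

Expand innermost to outermost. Recall ⊕ takes the minimum of its arguments and ⊗ takes their sum. Working out the expression (((0 ⊗ 1) ⊗ (6 ⊕ 1)) ⊗ ((0 ⊗ 1) ⊕ (5 ⊗ -2))) gives 3.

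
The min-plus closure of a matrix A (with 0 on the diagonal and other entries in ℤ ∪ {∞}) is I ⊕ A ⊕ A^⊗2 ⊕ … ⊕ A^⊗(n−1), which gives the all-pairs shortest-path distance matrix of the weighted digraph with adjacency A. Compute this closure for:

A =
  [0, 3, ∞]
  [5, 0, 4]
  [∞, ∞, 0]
Closure =
  [0, 3, 7]
  [5, 0, 4]
  [∞, ∞, 0]

This is the Floyd-Warshall all-pairs shortest-path computation. For each intermediate vertex k = 0, 1, …, 2, update dist[i][j] ← min(dist[i][j], dist[i][k] + dist[k][j]). The final matrix gives, for each (i, j), the minimum total weight of any directed path from i to j (possibly empty when i = j).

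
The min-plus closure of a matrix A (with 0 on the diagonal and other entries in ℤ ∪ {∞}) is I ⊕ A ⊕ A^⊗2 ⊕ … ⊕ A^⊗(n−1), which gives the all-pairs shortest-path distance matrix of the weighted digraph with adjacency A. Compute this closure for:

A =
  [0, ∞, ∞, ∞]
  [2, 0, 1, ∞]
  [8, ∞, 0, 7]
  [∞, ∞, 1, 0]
Closure =
  [0, ∞, ∞, ∞]
  [2, 0, 1, 8]
  [8, ∞, 0, 7]
  [9, ∞, 1, 0]

This is the Floyd-Warshall all-pairs shortest-path computation. For each intermediate vertex k = 0, 1, …, 3, update dist[i][j] ← min(dist[i][j], dist[i][k] + dist[k][j]). The final matrix gives, for each (i, j), the minimum total weight of any directed path from i to j (possibly empty when i = j).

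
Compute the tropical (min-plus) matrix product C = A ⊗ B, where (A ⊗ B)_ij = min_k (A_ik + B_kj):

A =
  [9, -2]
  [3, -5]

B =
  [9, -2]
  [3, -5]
A ⊗ B =
  [1, -7]
  [-2, -10]

Apply the min-plus product entry-by-entry:
  C[0][0] = min over k of (A[0][0] + B[0][0] = 9 + 9 = 18, A[0][1] + B[1][0] = -2 + 3 = 1) = 1 (attained at k = 1)
  C[0][1] = min over k of (A[0][0] + B[0][1] = 9 + -2 = 7, A[0][1] + B[1][1] = -2 + -5 = -7) = -7 (attained at k = 1)
  C[1][0] = min over k of (A[1][0] + B[0][0] = 3 + 9 = 12, A[1][1] + B[1][0] = -5 + 3 = -2) = -2 (attained at k = 1)
  C[1][1] = min over k of (A[1][0] + B[0][1] = 3 + -2 = 1, A[1][1] + B[1][1] = -5 + -5 = -10) = -10 (attained at k = 1)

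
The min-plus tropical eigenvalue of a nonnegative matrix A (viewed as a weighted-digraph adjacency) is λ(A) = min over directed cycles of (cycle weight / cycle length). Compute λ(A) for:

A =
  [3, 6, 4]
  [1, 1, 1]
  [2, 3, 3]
λ(A) = 1

Enumerate directed cycles and compute their means (weight / length). Sample:
  cycle 0 → 0: weight = 3, length = 1, mean = 3/1 ≈ 3.000
  cycle 1 → 1: weight = 1, length = 1, mean = 1/1 ≈ 1.000
  cycle 2 → 2: weight = 3, length = 1, mean = 3/1 ≈ 3.000
  cycle 0 → 1 → 0: weight = 7, length = 2, mean = 7/2 ≈ 3.500
  cycle 0 → 2 → 0: weight = 6, length = 2, mean = 6/2 ≈ 3.000
  cycle 1 → 0 → 1: weight = 7, length = 2, mean = 7/2 ≈ 3.500
Minimum mean = 1.000, attained e.g. along the cycle 1 → 1 with weight 1 and length 1. So λ(A) = 1/1 = 1.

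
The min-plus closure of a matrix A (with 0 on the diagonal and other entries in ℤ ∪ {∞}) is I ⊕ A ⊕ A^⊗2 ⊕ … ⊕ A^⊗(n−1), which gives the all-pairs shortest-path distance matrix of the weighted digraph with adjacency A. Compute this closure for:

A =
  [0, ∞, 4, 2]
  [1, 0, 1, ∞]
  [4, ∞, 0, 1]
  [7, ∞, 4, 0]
Closure =
  [0, ∞, 4, 2]
  [1, 0, 1, 2]
  [4, ∞, 0, 1]
  [7, ∞, 4, 0]

This is the Floyd-Warshall all-pairs shortest-path computation. For each intermediate vertex k = 0, 1, …, 3, update dist[i][j] ← min(dist[i][j], dist[i][k] + dist[k][j]). The final matrix gives, for each (i, j), the minimum total weight of any directed path from i to j (possibly empty when i = j).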